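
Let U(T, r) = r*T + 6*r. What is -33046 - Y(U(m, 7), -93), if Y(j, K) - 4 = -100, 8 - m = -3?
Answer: -32950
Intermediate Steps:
m = 11 (m = 8 - 1*(-3) = 8 + 3 = 11)
U(T, r) = 6*r + T*r (U(T, r) = T*r + 6*r = 6*r + T*r)
Y(j, K) = -96 (Y(j, K) = 4 - 100 = -96)
-33046 - Y(U(m, 7), -93) = -33046 - 1*(-96) = -33046 + 96 = -32950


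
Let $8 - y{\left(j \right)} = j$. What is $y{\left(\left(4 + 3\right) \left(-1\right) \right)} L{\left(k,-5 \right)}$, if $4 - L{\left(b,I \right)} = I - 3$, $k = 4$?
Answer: $180$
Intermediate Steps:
$y{\left(j \right)} = 8 - j$
$L{\left(b,I \right)} = 7 - I$ ($L{\left(b,I \right)} = 4 - \left(I - 3\right) = 4 - \left(-3 + I\right) = 7 - I$)
$y{\left(\left(4 + 3\right) \left(-1\right) \right)} L{\left(k,-5 \right)} = \left(8 - \left(4 + 3\right) \left(-1\right)\right) \left(7 - -5\right) = \left(8 - 7 \left(-1\right)\right) \left(7 + 5\right) = \left(8 - -7\right) 12 = \left(8 + 7\right) 12 = 15 \cdot 12 = 180$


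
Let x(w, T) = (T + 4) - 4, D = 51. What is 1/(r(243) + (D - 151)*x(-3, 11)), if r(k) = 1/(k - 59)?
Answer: -184/202399 ≈ -0.00090910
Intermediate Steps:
r(k) = 1/(-59 + k)
x(w, T) = T (x(w, T) = (4 + T) - 4 = T)
1/(r(243) + (D - 151)*x(-3, 11)) = 1/(1/(-59 + 243) + (51 - 151)*11) = 1/(1/184 - 100*11) = 1/(1/184 - 1100) = 1/(-202399/184) = -184/202399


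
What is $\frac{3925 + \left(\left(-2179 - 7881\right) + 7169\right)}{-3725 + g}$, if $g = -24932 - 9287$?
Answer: $- \frac{517}{18972} \approx -0.027251$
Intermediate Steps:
$g = -34219$
$\frac{3925 + \left(\left(-2179 - 7881\right) + 7169\right)}{-3725 + g} = \frac{3925 + \left(\left(-2179 - 7881\right) + 7169\right)}{-3725 - 34219} = \frac{3925 + \left(-10060 + 7169\right)}{-37944} = \left(3925 - 2891\right) \left(- \frac{1}{37944}\right) = 1034 \left(- \frac{1}{37944}\right) = - \frac{517}{18972}$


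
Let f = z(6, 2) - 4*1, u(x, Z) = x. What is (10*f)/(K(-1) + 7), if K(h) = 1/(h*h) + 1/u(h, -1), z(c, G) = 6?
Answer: 20/7 ≈ 2.8571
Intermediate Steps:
K(h) = 1/h + h⁻² (K(h) = 1/(h*h) + 1/h = h⁻² + 1/h = 1/h + h⁻²)
f = 2 (f = 6 - 4*1 = 6 - 4 = 2)
(10*f)/(K(-1) + 7) = (10*2)/((1 - 1)/(-1)² + 7) = 20/(1*0 + 7) = 20/(0 + 7) = 20/7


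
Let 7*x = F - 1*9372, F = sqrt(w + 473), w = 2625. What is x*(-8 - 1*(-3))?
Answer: 46860/7 - 5*sqrt(3098)/7 ≈ 6654.5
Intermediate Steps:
F = sqrt(3098) (F = sqrt(2625 + 473) = sqrt(3098) ≈ 55.660)
x = -9372/7 + sqrt(3098)/7 (x = (sqrt(3098) - 1*9372)/7 = (sqrt(3098) - 9372)/7 = (-9372 + sqrt(3098))/7 = -9372/7 + sqrt(3098)/7 ≈ -1330.9)
x*(-8 - 1*(-3)) = (-9372/7 + sqrt(3098)/7)*(-8 - 1*(-3)) = (-9372/7 + sqrt(3098)/7)*(-8 + 3) = (-9372/7 + sqrt(3098)/7)*(-5) = 46860/7 - 5*sqrt(3098)/7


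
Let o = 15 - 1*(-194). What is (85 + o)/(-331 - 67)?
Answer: -147/199 ≈ -0.73869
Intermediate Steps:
o = 209 (o = 15 + 194 = 209)
(85 + o)/(-331 - 67) = (85 + 209)/(-331 - 67) = 294/(-398) = 294*(-1/398) = -147/199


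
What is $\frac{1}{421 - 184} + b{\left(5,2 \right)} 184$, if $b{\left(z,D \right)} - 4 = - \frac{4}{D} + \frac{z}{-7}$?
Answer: $\frac{392479}{1659} \approx 236.58$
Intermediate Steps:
$b{\left(z,D \right)} = 4 - \frac{4}{D} - \frac{z}{7}$ ($b{\left(z,D \right)} = 4 + \left(- \frac{4}{D} + \frac{z}{-7}\right) = 4 + \left(- \frac{4}{D} + z \left(- \frac{1}{7}\right)\right) = 4 - \left(\frac{4}{D} + \frac{z}{7}\right) = 4 - \frac{4}{D} - \frac{z}{7}$)
$\frac{1}{421 - 184} + b{\left(5,2 \right)} 184 = \frac{1}{421 - 184} + \left(4 - \frac{4}{2} - \frac{5}{7}\right) 184 = \frac{1}{237} + \left(4 - 2 - \frac{5}{7}\right) 184 = \frac{1}{237} + \frac{9}{7} \cdot 184 = \frac{1}{237} + \frac{1656}{7} = \frac{392479}{1659}$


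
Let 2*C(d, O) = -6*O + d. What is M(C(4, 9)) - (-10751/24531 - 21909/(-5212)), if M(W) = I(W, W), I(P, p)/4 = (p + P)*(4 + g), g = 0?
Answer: -7905067159/9835044 ≈ -803.77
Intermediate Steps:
C(d, O) = d/2 - 3*O (C(d, O) = (-6*O + d)/2 = (d - 6*O)/2 = d/2 - 3*O)
I(P, p) = 16*P + 16*p (I(P, p) = 4*((p + P)*(4 + 0)) = 4*((P + p)*4) = 4*(4*P + 4*p) = 16*P + 16*p)
M(W) = 32*W (M(W) = 16*W + 16*W = 32*W)
M(C(4, 9)) - (-10751/24531 - 21909/(-5212)) = 32*((½)*4 - 3*9) - (-10751/24531 - 21909/(-5212)) = 32*(2 - 27) - (-10751*1/24531 - 21909*(-1/5212)) = 32*(-25) - (-827/1887 + 21909/5212) = -800 - 1*37031959/9835044 = -800 - 37031959/9835044 = -7905067159/9835044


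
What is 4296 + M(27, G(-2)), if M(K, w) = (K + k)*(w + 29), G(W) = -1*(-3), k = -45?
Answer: 3720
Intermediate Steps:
G(W) = 3
M(K, w) = (-45 + K)*(29 + w) (M(K, w) = (K - 45)*(w + 29) = (-45 + K)*(29 + w))
4296 + M(27, G(-2)) = 4296 + (-1305 - 45*3 + 29*27 + 27*3) = 4296 + (-1305 - 135 + 783 + 81) = 4296 - 576 = 3720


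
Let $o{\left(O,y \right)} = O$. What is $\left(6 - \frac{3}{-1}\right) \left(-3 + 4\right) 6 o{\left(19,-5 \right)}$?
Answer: $1026$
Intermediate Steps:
$\left(6 - \frac{3}{-1}\right) \left(-3 + 4\right) 6 o{\left(19,-5 \right)} = \left(6 - \frac{3}{-1}\right) \left(-3 + 4\right) 6 \cdot 19 = \left(6 - -3\right) 1 \cdot 6 \cdot 19 = \left(6 + 3\right) 1 \cdot 6 \cdot 19 = 9 \cdot 1 \cdot 6 \cdot 19 = 9 \cdot 6 \cdot 19 = 54 \cdot 19 = 1026$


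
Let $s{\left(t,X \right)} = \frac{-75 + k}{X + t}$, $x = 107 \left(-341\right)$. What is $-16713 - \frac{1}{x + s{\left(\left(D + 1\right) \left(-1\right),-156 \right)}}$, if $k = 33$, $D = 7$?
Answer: $- \frac{50003841887}{2991913} \approx -16713.0$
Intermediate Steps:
$x = -36487$
$s{\left(t,X \right)} = - \frac{42}{X + t}$ ($s{\left(t,X \right)} = \frac{-75 + 33}{X + t} = - \frac{42}{X + t}$)
$-16713 - \frac{1}{x + s{\left(\left(D + 1\right) \left(-1\right),-156 \right)}} = -16713 - \frac{1}{-36487 - \frac{42}{-156 + \left(7 + 1\right) \left(-1\right)}} = -16713 - \frac{1}{-36487 - \frac{42}{-156 + 8 \left(-1\right)}} = -16713 - \frac{1}{-36487 - \frac{42}{-156 - 8}} = -16713 - \frac{1}{-36487 - \frac{42}{-164}} = -16713 - \frac{1}{-36487 - - \frac{21}{82}} = -16713 - \frac{1}{-36487 + \frac{21}{82}} = -16713 - \frac{1}{- \frac{2991913}{82}} = -16713 - - \frac{82}{2991913} = -16713 + \frac{82}{2991913} = - \frac{50003841887}{2991913}$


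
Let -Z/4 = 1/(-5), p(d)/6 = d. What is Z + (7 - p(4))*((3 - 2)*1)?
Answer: -81/5 ≈ -16.200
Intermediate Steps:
p(d) = 6*d
Z = 4/5 (Z = -4/(-5) = -4*(-1/5) = 4/5 ≈ 0.80000)
Z + (7 - p(4))*((3 - 2)*1) = 4/5 + (7 - 6*4)*((3 - 2)*1) = 4/5 + (7 - 1*24)*(1*1) = 4/5 + (7 - 24)*1 = 4/5 - 17*1 = 4/5 - 17 = -81/5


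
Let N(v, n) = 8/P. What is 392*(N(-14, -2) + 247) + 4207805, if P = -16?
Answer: 4304433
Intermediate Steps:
N(v, n) = -½ (N(v, n) = 8/(-16) = 8*(-1/16) = -½)
392*(N(-14, -2) + 247) + 4207805 = 392*(-½ + 247) + 4207805 = 392*(493/2) + 4207805 = 96628 + 4207805 = 4304433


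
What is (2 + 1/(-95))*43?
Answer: 8127/95 ≈ 85.547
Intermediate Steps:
(2 + 1/(-95))*43 = (2 - 1/95)*43 = (189/95)*43 = 8127/95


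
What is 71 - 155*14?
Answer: -2099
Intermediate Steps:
71 - 155*14 = 71 - 2170 = -2099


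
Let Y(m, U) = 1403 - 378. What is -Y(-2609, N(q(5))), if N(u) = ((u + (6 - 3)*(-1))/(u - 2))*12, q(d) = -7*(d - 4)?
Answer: -1025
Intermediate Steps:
q(d) = 28 - 7*d (q(d) = -7*(-4 + d) = 28 - 7*d)
N(u) = 12*(-3 + u)/(-2 + u) (N(u) = ((u + 3*(-1))/(-2 + u))*12 = ((u - 3)/(-2 + u))*12 = ((-3 + u)/(-2 + u))*12 = 12*(-3 + u)/(-2 + u))
Y(m, U) = 1025
-Y(-2609, N(q(5))) = -1*1025 = -1025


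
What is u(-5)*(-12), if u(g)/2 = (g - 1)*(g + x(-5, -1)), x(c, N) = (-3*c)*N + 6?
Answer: -2016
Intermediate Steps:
x(c, N) = 6 - 3*N*c (x(c, N) = -3*N*c + 6 = 6 - 3*N*c)
u(g) = 2*(-1 + g)*(-9 + g) (u(g) = 2*((g - 1)*(g + (6 - 3*(-1)*(-5)))) = 2*((-1 + g)*(g + (6 - 15))) = 2*((-1 + g)*(g - 9)) = 2*((-1 + g)*(-9 + g)) = 2*(-1 + g)*(-9 + g))
u(-5)*(-12) = (18 - 20*(-5) + 2*(-5)²)*(-12) = (18 + 100 + 2*25)*(-12) = (18 + 100 + 50)*(-12) = 168*(-12) = -2016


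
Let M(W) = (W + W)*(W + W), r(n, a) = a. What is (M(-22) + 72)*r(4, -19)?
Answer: -38152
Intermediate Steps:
M(W) = 4*W² (M(W) = (2*W)*(2*W) = 4*W²)
(M(-22) + 72)*r(4, -19) = (4*(-22)² + 72)*(-19) = (4*484 + 72)*(-19) = (1936 + 72)*(-19) = 2008*(-19) = -38152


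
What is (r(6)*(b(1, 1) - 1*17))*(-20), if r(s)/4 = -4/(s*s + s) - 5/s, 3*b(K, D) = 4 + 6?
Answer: -21320/21 ≈ -1015.2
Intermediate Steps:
b(K, D) = 10/3 (b(K, D) = (4 + 6)/3 = (⅓)*10 = 10/3)
r(s) = -20/s - 16/(s + s²) (r(s) = 4*(-4/(s*s + s) - 5/s) = 4*(-4/(s² + s) - 5/s) = 4*(-4/(s + s²) - 5/s) = 4*(-5/s - 4/(s + s²)) = -20/s - 16/(s + s²))
(r(6)*(b(1, 1) - 1*17))*(-20) = ((4*(-9 - 5*6)/(6*(1 + 6)))*(10/3 - 1*17))*(-20) = ((4*(⅙)*(-9 - 30)/7)*(10/3 - 17))*(-20) = ((4*(⅙)*(⅐)*(-39))*(-41/3))*(-20) = -26/7*(-41/3)*(-20) = (1066/21)*(-20) = -21320/21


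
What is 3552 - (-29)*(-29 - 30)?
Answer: 1841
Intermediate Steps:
3552 - (-29)*(-29 - 30) = 3552 - (-29)*(-59) = 3552 - 1*1711 = 3552 - 1711 = 1841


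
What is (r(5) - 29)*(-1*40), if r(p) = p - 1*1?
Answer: 1000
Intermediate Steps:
r(p) = -1 + p (r(p) = p - 1 = -1 + p)
(r(5) - 29)*(-1*40) = ((-1 + 5) - 29)*(-1*40) = (4 - 29)*(-40) = -25*(-40) = 1000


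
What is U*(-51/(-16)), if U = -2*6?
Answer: -153/4 ≈ -38.250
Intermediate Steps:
U = -12
U*(-51/(-16)) = -(-612)/(-16) = -(-612)*(-1)/16 = -12*51/16 = -153/4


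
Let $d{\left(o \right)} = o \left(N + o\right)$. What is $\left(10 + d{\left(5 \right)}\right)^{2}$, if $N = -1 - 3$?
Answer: $225$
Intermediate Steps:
$N = -4$
$d{\left(o \right)} = o \left(-4 + o\right)$
$\left(10 + d{\left(5 \right)}\right)^{2} = \left(10 + 5 \left(-4 + 5\right)\right)^{2} = \left(10 + 5 \cdot 1\right)^{2} = \left(10 + 5\right)^{2} = 15^{2} = 225$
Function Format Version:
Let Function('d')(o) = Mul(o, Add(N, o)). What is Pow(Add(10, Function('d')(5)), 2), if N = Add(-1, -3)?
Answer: 225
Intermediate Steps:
N = -4
Function('d')(o) = Mul(o, Add(-4, o))
Pow(Add(10, Function('d')(5)), 2) = Pow(Add(10, Mul(5, Add(-4, 5))), 2) = Pow(Add(10, Mul(5, 1)), 2) = Pow(Add(10, 5), 2) = Pow(15, 2) = 225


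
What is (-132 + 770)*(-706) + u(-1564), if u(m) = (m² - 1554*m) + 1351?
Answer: 4427475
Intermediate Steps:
u(m) = 1351 + m² - 1554*m
(-132 + 770)*(-706) + u(-1564) = (-132 + 770)*(-706) + (1351 + (-1564)² - 1554*(-1564)) = 638*(-706) + (1351 + 2446096 + 2430456) = -450428 + 4877903 = 4427475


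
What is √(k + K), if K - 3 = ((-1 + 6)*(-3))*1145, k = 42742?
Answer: √25570 ≈ 159.91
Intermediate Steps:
K = -17172 (K = 3 + ((-1 + 6)*(-3))*1145 = 3 + (5*(-3))*1145 = 3 - 15*1145 = 3 - 17175 = -17172)
√(k + K) = √(42742 - 17172) = √25570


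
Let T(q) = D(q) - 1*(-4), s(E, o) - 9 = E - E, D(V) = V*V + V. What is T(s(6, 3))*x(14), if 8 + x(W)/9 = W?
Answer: 5076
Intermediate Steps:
x(W) = -72 + 9*W
D(V) = V + V² (D(V) = V² + V = V + V²)
s(E, o) = 9 (s(E, o) = 9 + (E - E) = 9 + 0 = 9)
T(q) = 4 + q*(1 + q) (T(q) = q*(1 + q) - 1*(-4) = q*(1 + q) + 4 = 4 + q*(1 + q))
T(s(6, 3))*x(14) = (4 + 9*(1 + 9))*(-72 + 9*14) = (4 + 9*10)*(-72 + 126) = (4 + 90)*54 = 94*54 = 5076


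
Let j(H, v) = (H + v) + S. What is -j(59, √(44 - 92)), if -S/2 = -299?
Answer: -657 - 4*I*√3 ≈ -657.0 - 6.9282*I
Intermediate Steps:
S = 598 (S = -2*(-299) = 598)
j(H, v) = 598 + H + v (j(H, v) = (H + v) + 598 = 598 + H + v)
-j(59, √(44 - 92)) = -(598 + 59 + √(44 - 92)) = -(598 + 59 + √(-48)) = -(598 + 59 + 4*I*√3) = -(657 + 4*I*√3) = -657 - 4*I*√3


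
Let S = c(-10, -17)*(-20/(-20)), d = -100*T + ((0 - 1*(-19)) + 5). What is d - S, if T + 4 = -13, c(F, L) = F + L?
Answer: 1751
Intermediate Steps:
T = -17 (T = -4 - 13 = -17)
d = 1724 (d = -100*(-17) + ((0 - 1*(-19)) + 5) = 1700 + ((0 + 19) + 5) = 1700 + (19 + 5) = 1700 + 24 = 1724)
S = -27 (S = (-10 - 17)*(-20/(-20)) = -(-540)*(-1)/20 = -27*1 = -27)
d - S = 1724 - 1*(-27) = 1724 + 27 = 1751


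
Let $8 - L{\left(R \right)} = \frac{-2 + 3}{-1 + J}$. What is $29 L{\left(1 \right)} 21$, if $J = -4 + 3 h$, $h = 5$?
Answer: $\frac{48111}{10} \approx 4811.1$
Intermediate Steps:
$J = 11$ ($J = -4 + 3 \cdot 5 = -4 + 15 = 11$)
$L{\left(R \right)} = \frac{79}{10}$ ($L{\left(R \right)} = 8 - \frac{-2 + 3}{-1 + 11} = 8 - 1 \cdot \frac{1}{10} = 8 - \frac{1}{10} = \frac{79}{10}$)
$29 L{\left(1 \right)} 21 = 29 \cdot \frac{79}{10} \cdot 21 = \frac{2291}{10} \cdot 21 = \frac{48111}{10}$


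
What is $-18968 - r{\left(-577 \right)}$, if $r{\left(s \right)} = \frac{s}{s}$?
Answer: $-18969$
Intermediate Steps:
$r{\left(s \right)} = 1$
$-18968 - r{\left(-577 \right)} = -18968 - 1 = -18969$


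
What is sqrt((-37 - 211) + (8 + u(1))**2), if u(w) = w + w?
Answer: 2*I*sqrt(37) ≈ 12.166*I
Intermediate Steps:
u(w) = 2*w
sqrt((-37 - 211) + (8 + u(1))**2) = sqrt((-37 - 211) + (8 + 2*1)**2) = sqrt(-248 + (8 + 2)**2) = sqrt(-248 + 10**2) = sqrt(-248 + 100) = sqrt(-148) = 2*I*sqrt(37)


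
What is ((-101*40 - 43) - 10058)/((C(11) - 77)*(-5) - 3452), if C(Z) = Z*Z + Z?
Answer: 14141/3727 ≈ 3.7942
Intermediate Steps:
C(Z) = Z + Z**2 (C(Z) = Z**2 + Z = Z + Z**2)
((-101*40 - 43) - 10058)/((C(11) - 77)*(-5) - 3452) = ((-101*40 - 43) - 10058)/((11*(1 + 11) - 77)*(-5) - 3452) = ((-4040 - 43) - 10058)/((11*12 - 77)*(-5) - 3452) = (-4083 - 10058)/((132 - 77)*(-5) - 3452) = -14141/(55*(-5) - 3452) = -14141/(-275 - 3452) = -14141/(-3727) = -14141*(-1/3727) = 14141/3727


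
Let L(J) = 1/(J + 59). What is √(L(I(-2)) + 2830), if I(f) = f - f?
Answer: √9851289/59 ≈ 53.198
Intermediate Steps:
I(f) = 0
L(J) = 1/(59 + J)
√(L(I(-2)) + 2830) = √(1/(59 + 0) + 2830) = √(1/59 + 2830) = √(166971/59) = √9851289/59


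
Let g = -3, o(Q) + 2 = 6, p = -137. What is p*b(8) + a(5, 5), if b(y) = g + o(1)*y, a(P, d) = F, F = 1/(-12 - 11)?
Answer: -91380/23 ≈ -3973.0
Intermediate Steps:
o(Q) = 4 (o(Q) = -2 + 6 = 4)
F = -1/23 (F = 1/(-23) = -1/23 ≈ -0.043478)
a(P, d) = -1/23
b(y) = -3 + 4*y
p*b(8) + a(5, 5) = -137*(-3 + 4*8) - 1/23 = -137*(-3 + 32) - 1/23 = -137*29 - 1/23 = -3973 - 1/23 = -91380/23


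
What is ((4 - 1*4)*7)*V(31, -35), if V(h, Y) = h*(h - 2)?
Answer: 0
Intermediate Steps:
V(h, Y) = h*(-2 + h)
((4 - 1*4)*7)*V(31, -35) = ((4 - 1*4)*7)*(31*(-2 + 31)) = ((4 - 4)*7)*(31*29) = (0*7)*899 = 0*899 = 0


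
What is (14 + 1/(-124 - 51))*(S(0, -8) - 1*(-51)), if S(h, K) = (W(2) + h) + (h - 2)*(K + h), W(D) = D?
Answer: 168981/175 ≈ 965.61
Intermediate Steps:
S(h, K) = 2 + h + (-2 + h)*(K + h) (S(h, K) = (2 + h) + (h - 2)*(K + h) = (2 + h) + (-2 + h)*(K + h) = 2 + h + (-2 + h)*(K + h))
(14 + 1/(-124 - 51))*(S(0, -8) - 1*(-51)) = (14 + 1/(-124 - 51))*((2 + 0**2 - 1*0 - 2*(-8) - 8*0) - 1*(-51)) = (14 + 1/(-175))*((2 + 0 + 0 + 16 + 0) + 51) = (14 - 1/175)*(18 + 51) = (2449/175)*69 = 168981/175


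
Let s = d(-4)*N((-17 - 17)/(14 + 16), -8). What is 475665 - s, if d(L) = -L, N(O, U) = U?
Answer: 475697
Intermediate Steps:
s = -32 (s = -1*(-4)*(-8) = 4*(-8) = -32)
475665 - s = 475665 - 1*(-32) = 475665 + 32 = 475697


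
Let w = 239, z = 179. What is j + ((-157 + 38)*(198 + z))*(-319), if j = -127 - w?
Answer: 14310931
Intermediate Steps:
j = -366 (j = -127 - 1*239 = -127 - 239 = -366)
j + ((-157 + 38)*(198 + z))*(-319) = -366 + ((-157 + 38)*(198 + 179))*(-319) = -366 - 119*377*(-319) = -366 - 44863*(-319) = -366 + 14311297 = 14310931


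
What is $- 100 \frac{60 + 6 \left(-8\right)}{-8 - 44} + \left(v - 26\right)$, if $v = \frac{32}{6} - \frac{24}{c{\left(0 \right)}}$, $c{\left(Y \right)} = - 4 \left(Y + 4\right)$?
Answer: $\frac{305}{78} \approx 3.9103$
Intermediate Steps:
$c{\left(Y \right)} = -16 - 4 Y$ ($c{\left(Y \right)} = - 4 \left(4 + Y\right) = -16 - 4 Y$)
$v = \frac{41}{6}$ ($v = \frac{32}{6} - \frac{24}{-16 - 0} = 32 \cdot \frac{1}{6} - \frac{24}{-16 + 0} = \frac{16}{3} - \frac{24}{-16} = \frac{16}{3} - - \frac{3}{2} = \frac{16}{3} + \frac{3}{2} = \frac{41}{6} \approx 6.8333$)
$- 100 \frac{60 + 6 \left(-8\right)}{-8 - 44} + \left(v - 26\right) = - 100 \frac{60 + 6 \left(-8\right)}{-8 - 44} + \left(\frac{41}{6} - 26\right) = - 100 \frac{60 - 48}{-52} + \left(\frac{41}{6} - 26\right) = - 100 \cdot 12 \left(- \frac{1}{52}\right) - \frac{115}{6} = \left(-100\right) \left(- \frac{3}{13}\right) - \frac{115}{6} = \frac{300}{13} - \frac{115}{6} = \frac{305}{78}$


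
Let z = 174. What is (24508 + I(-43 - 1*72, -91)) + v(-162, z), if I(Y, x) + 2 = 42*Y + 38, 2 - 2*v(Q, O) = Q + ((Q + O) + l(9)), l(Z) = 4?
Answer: 19788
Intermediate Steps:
v(Q, O) = -1 - Q - O/2 (v(Q, O) = 1 - (Q + ((Q + O) + 4))/2 = 1 - (Q + ((O + Q) + 4))/2 = 1 - (Q + (4 + O + Q))/2 = 1 - (4 + O + 2*Q)/2 = 1 + (-2 - Q - O/2) = -1 - Q - O/2)
I(Y, x) = 36 + 42*Y (I(Y, x) = -2 + (42*Y + 38) = -2 + (38 + 42*Y) = 36 + 42*Y)
(24508 + I(-43 - 1*72, -91)) + v(-162, z) = (24508 + (36 + 42*(-43 - 1*72))) + (-1 - 1*(-162) - ½*174) = (24508 + (36 + 42*(-43 - 72))) + (-1 + 162 - 87) = (24508 + (36 + 42*(-115))) + 74 = (24508 + (36 - 4830)) + 74 = (24508 - 4794) + 74 = 19714 + 74 = 19788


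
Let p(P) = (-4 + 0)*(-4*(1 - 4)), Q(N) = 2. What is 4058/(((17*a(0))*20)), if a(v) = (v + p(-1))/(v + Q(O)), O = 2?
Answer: -2029/4080 ≈ -0.49730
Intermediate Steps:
p(P) = -48 (p(P) = -(-16)*(-3) = -4*12 = -48)
a(v) = (-48 + v)/(2 + v) (a(v) = (v - 48)/(v + 2) = (-48 + v)/(2 + v))
4058/(((17*a(0))*20)) = 4058/(((17*((-48 + 0)/(2 + 0)))*20)) = 4058/(((17*(-48/2))*20)) = 4058/(((17*((½)*(-48)))*20)) = 4058/(((17*(-24))*20)) = 4058/((-408*20)) = 4058/(-8160) = 4058*(-1/8160) = -2029/4080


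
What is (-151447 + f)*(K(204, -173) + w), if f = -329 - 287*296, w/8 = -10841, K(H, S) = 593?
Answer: 20390566280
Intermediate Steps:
w = -86728 (w = 8*(-10841) = -86728)
f = -85281 (f = -329 - 84952 = -85281)
(-151447 + f)*(K(204, -173) + w) = (-151447 - 85281)*(593 - 86728) = -236728*(-86135) = 20390566280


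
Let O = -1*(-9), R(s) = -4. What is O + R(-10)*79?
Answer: -307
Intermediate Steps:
O = 9
O + R(-10)*79 = 9 - 4*79 = 9 - 316 = -307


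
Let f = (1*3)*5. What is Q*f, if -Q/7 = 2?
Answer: -210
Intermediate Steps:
Q = -14 (Q = -7*2 = -14)
f = 15 (f = 3*5 = 15)
Q*f = -14*15 = -210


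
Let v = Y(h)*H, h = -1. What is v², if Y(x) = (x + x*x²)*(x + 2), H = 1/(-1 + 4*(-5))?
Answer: 4/441 ≈ 0.0090703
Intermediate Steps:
H = -1/21 (H = 1/(-1 - 20) = 1/(-21) = -1/21 ≈ -0.047619)
Y(x) = (2 + x)*(x + x³) (Y(x) = (x + x³)*(2 + x) = (2 + x)*(x + x³))
v = 2/21 (v = -(2 - 1 + (-1)³ + 2*(-1)²)*(-1/21) = -(2 - 1 - 1 + 2*1)*(-1/21) = -(2 - 1 - 1 + 2)*(-1/21) = -1*2*(-1/21) = -2*(-1/21) = 2/21 ≈ 0.095238)
v² = (2/21)² = 4/441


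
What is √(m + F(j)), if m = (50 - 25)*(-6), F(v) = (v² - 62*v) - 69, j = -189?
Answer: 2*√11805 ≈ 217.30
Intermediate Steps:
F(v) = -69 + v² - 62*v
m = -150 (m = 25*(-6) = -150)
√(m + F(j)) = √(-150 + (-69 + (-189)² - 62*(-189))) = √(-150 + (-69 + 35721 + 11718)) = √(-150 + 47370) = √47220 = 2*√11805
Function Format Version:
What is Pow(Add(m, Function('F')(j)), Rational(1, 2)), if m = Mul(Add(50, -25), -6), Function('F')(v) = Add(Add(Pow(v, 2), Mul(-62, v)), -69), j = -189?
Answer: Mul(2, Pow(11805, Rational(1, 2))) ≈ 217.30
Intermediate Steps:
Function('F')(v) = Add(-69, Pow(v, 2), Mul(-62, v))
m = -150 (m = Mul(25, -6) = -150)
Pow(Add(m, Function('F')(j)), Rational(1, 2)) = Pow(Add(-150, Add(-69, Pow(-189, 2), Mul(-62, -189))), Rational(1, 2)) = Pow(Add(-150, Add(-69, 35721, 11718)), Rational(1, 2)) = Pow(Add(-150, 47370), Rational(1, 2)) = Pow(47220, Rational(1, 2)) = Mul(2, Pow(11805, Rational(1, 2)))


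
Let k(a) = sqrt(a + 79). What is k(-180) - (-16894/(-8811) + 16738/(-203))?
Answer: 144049036/1788633 + I*sqrt(101) ≈ 80.536 + 10.05*I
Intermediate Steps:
k(a) = sqrt(79 + a)
k(-180) - (-16894/(-8811) + 16738/(-203)) = sqrt(79 - 180) - (-16894/(-8811) + 16738/(-203)) = sqrt(-101) - (-16894*(-1/8811) + 16738*(-1/203)) = I*sqrt(101) - (16894/8811 - 16738/203) = I*sqrt(101) - 1*(-144049036/1788633) = I*sqrt(101) + 144049036/1788633 = 144049036/1788633 + I*sqrt(101)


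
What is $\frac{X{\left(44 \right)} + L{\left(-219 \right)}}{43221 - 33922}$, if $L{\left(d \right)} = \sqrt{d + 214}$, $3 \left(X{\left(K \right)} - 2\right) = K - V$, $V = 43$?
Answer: $\frac{7}{27897} + \frac{i \sqrt{5}}{9299} \approx 0.00025092 + 0.00024046 i$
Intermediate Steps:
$X{\left(K \right)} = - \frac{37}{3} + \frac{K}{3}$ ($X{\left(K \right)} = 2 + \frac{K - 43}{3} = 2 + \frac{-43 + K}{3} = 2 + \left(- \frac{43}{3} + \frac{K}{3}\right) = - \frac{37}{3} + \frac{K}{3}$)
$L{\left(d \right)} = \sqrt{214 + d}$
$\frac{X{\left(44 \right)} + L{\left(-219 \right)}}{43221 - 33922} = \frac{\left(- \frac{37}{3} + \frac{1}{3} \cdot 44\right) + \sqrt{214 - 219}}{43221 - 33922} = \frac{\left(- \frac{37}{3} + \frac{44}{3}\right) + \sqrt{-5}}{9299} = \left(\frac{7}{3} + i \sqrt{5}\right) \frac{1}{9299} = \frac{7}{27897} + \frac{i \sqrt{5}}{9299}$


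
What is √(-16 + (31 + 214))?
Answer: √229 ≈ 15.133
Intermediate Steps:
√(-16 + (31 + 214)) = √(-16 + 245) = √229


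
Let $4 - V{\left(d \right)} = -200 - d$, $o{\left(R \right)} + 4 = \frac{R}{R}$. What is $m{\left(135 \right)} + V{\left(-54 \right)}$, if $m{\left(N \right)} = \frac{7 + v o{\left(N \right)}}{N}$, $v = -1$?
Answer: $\frac{4052}{27} \approx 150.07$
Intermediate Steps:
$o{\left(R \right)} = -3$ ($o{\left(R \right)} = -4 + \frac{R}{R} = -4 + 1 = -3$)
$m{\left(N \right)} = \frac{10}{N}$ ($m{\left(N \right)} = \frac{7 - -3}{N} = \frac{7 + 3}{N} = \frac{10}{N}$)
$V{\left(d \right)} = 204 + d$ ($V{\left(d \right)} = 4 - \left(-200 - d\right) = 4 + \left(200 + d\right) = 204 + d$)
$m{\left(135 \right)} + V{\left(-54 \right)} = \frac{10}{135} + \left(204 - 54\right) = 10 \cdot \frac{1}{135} + 150 = \frac{2}{27} + 150 = \frac{4052}{27}$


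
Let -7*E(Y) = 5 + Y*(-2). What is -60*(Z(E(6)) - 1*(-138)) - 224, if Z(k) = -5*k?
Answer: -8204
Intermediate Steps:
E(Y) = -5/7 + 2*Y/7 (E(Y) = -(5 + Y*(-2))/7 = -(5 - 2*Y)/7 = -5/7 + 2*Y/7)
-60*(Z(E(6)) - 1*(-138)) - 224 = -60*(-5*(-5/7 + (2/7)*6) - 1*(-138)) - 224 = -60*(-5*(-5/7 + 12/7) + 138) - 224 = -60*(-5*1 + 138) - 224 = -60*(-5 + 138) - 224 = -60*133 - 224 = -7980 - 224 = -8204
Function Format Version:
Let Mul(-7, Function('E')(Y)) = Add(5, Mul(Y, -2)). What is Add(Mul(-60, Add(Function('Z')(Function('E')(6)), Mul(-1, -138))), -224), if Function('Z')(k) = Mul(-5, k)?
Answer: -8204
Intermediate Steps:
Function('E')(Y) = Add(Rational(-5, 7), Mul(Rational(2, 7), Y)) (Function('E')(Y) = Mul(Rational(-1, 7), Add(5, Mul(Y, -2))) = Mul(Rational(-1, 7), Add(5, Mul(-2, Y))) = Add(Rational(-5, 7), Mul(Rational(2, 7), Y)))
Add(Mul(-60, Add(Function('Z')(Function('E')(6)), Mul(-1, -138))), -224) = Add(Mul(-60, Add(Mul(-5, Add(Rational(-5, 7), Mul(Rational(2, 7), 6))), Mul(-1, -138))), -224) = Add(Mul(-60, Add(Mul(-5, Add(Rational(-5, 7), Rational(12, 7))), 138)), -224) = Add(Mul(-60, Add(Mul(-5, 1), 138)), -224) = Add(Mul(-60, Add(-5, 138)), -224) = Add(Mul(-60, 133), -224) = Add(-7980, -224) = -8204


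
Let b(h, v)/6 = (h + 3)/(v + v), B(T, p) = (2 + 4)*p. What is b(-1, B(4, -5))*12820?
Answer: -2564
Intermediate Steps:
B(T, p) = 6*p
b(h, v) = 3*(3 + h)/v (b(h, v) = 6*((h + 3)/(v + v)) = 6*((3 + h)/((2*v))) = 6*((3 + h)*(1/(2*v))) = 6*((3 + h)/(2*v)) = 3*(3 + h)/v)
b(-1, B(4, -5))*12820 = (3*(3 - 1)/((6*(-5))))*12820 = (3*2/(-30))*12820 = (3*(-1/30)*2)*12820 = -⅕*12820 = -2564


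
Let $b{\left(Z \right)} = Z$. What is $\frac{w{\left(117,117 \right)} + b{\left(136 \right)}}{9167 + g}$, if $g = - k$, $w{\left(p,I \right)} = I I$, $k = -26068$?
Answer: $\frac{2765}{7047} \approx 0.39237$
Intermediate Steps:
$w{\left(p,I \right)} = I^{2}$
$g = 26068$ ($g = \left(-1\right) \left(-26068\right) = 26068$)
$\frac{w{\left(117,117 \right)} + b{\left(136 \right)}}{9167 + g} = \frac{117^{2} + 136}{9167 + 26068} = \frac{13689 + 136}{35235} = 13825 \cdot \frac{1}{35235} = \frac{2765}{7047}$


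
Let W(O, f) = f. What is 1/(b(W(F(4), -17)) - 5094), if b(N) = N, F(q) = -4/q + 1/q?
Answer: -1/5111 ≈ -0.00019566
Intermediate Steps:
F(q) = -3/q (F(q) = -4/q + 1/q = -3/q)
1/(b(W(F(4), -17)) - 5094) = 1/(-17 - 5094) = 1/(-5111) = -1/5111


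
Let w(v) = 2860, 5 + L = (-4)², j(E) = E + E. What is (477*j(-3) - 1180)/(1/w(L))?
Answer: -11560120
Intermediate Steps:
j(E) = 2*E
L = 11 (L = -5 + (-4)² = -5 + 16 = 11)
(477*j(-3) - 1180)/(1/w(L)) = (477*(2*(-3)) - 1180)/(1/2860) = (477*(-6) - 1180)/(1/2860) = (-2862 - 1180)*2860 = -4042*2860 = -11560120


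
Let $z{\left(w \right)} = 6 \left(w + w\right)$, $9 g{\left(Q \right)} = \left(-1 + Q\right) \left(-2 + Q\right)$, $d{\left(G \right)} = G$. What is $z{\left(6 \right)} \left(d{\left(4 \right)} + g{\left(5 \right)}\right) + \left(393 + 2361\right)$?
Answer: $3138$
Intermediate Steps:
$g{\left(Q \right)} = \frac{\left(-1 + Q\right) \left(-2 + Q\right)}{9}$
$z{\left(w \right)} = 12 w$ ($z{\left(w \right)} = 6 \cdot 2 w = 12 w$)
$z{\left(6 \right)} \left(d{\left(4 \right)} + g{\left(5 \right)}\right) + \left(393 + 2361\right) = 12 \cdot 6 \left(4 + \left(\frac{2}{9} - \frac{5}{3} + \frac{5^{2}}{9}\right)\right) + \left(393 + 2361\right) = 72 \left(4 + \left(\frac{2}{9} - \frac{5}{3} + \frac{1}{9} \cdot 25\right)\right) + 2754 = 72 \left(4 + \left(\frac{2}{9} - \frac{5}{3} + \frac{25}{9}\right)\right) + 2754 = 72 \left(4 + \frac{4}{3}\right) + 2754 = 72 \cdot \frac{16}{3} + 2754 = 384 + 2754 = 3138$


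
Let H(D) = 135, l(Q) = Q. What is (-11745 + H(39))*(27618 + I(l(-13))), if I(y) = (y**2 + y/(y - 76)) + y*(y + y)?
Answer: -29061432180/89 ≈ -3.2653e+8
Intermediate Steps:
I(y) = 3*y**2 + y/(-76 + y) (I(y) = (y**2 + y/(-76 + y)) + y*(2*y) = (y**2 + y/(-76 + y)) + 2*y**2 = 3*y**2 + y/(-76 + y))
(-11745 + H(39))*(27618 + I(l(-13))) = (-11745 + 135)*(27618 - 13*(1 - 228*(-13) + 3*(-13)**2)/(-76 - 13)) = -11610*(27618 - 13*(1 + 2964 + 3*169)/(-89)) = -11610*(27618 - 13*(-1/89)*(1 + 2964 + 507)) = -11610*(27618 - 13*(-1/89)*3472) = -11610*(27618 + 45136/89) = -11610*2503138/89 = -29061432180/89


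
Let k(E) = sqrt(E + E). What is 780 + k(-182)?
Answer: 780 + 2*I*sqrt(91) ≈ 780.0 + 19.079*I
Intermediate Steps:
k(E) = sqrt(2)*sqrt(E) (k(E) = sqrt(2*E) = sqrt(2)*sqrt(E))
780 + k(-182) = 780 + sqrt(2)*sqrt(-182) = 780 + sqrt(2)*(I*sqrt(182)) = 780 + 2*I*sqrt(91)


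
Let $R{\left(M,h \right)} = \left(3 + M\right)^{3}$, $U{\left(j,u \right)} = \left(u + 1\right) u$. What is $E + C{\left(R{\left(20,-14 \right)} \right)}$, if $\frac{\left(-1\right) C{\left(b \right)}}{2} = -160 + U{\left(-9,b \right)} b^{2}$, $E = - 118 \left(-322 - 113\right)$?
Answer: $-43832851169311918$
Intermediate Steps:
$U{\left(j,u \right)} = u \left(1 + u\right)$ ($U{\left(j,u \right)} = \left(1 + u\right) u = u \left(1 + u\right)$)
$E = 51330$ ($E = \left(-118\right) \left(-435\right) = 51330$)
$C{\left(b \right)} = 320 - 2 b^{3} \left(1 + b\right)$ ($C{\left(b \right)} = - 2 \left(-160 + b \left(1 + b\right) b^{2}\right) = - 2 \left(-160 + b^{3} \left(1 + b\right)\right) = 320 - 2 b^{3} \left(1 + b\right)$)
$E + C{\left(R{\left(20,-14 \right)} \right)} = 51330 - \left(-320 + 2 \left(3 + 20\right)^{9} + 2 \left(3 + 20\right)^{12}\right) = 51330 - \left(-320 + 3602305322926 + 43829248864040642\right) = 51330 - 43832851169363248 = -43832851169311918$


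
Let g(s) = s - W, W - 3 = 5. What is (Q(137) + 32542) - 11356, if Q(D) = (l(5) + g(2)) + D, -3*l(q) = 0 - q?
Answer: 63956/3 ≈ 21319.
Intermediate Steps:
W = 8 (W = 3 + 5 = 8)
l(q) = q/3 (l(q) = -(0 - q)/3 = -(-1)*q/3 = q/3)
g(s) = -8 + s (g(s) = s - 1*8 = s - 8 = -8 + s)
Q(D) = -13/3 + D (Q(D) = ((⅓)*5 + (-8 + 2)) + D = (5/3 - 6) + D = -13/3 + D)
(Q(137) + 32542) - 11356 = ((-13/3 + 137) + 32542) - 11356 = (398/3 + 32542) - 11356 = 98024/3 - 11356 = 63956/3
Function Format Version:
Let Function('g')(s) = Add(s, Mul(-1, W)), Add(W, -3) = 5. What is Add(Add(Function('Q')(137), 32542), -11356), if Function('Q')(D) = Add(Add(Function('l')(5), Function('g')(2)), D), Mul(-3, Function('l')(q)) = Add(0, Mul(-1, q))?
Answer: Rational(63956, 3) ≈ 21319.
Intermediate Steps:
W = 8 (W = Add(3, 5) = 8)
Function('l')(q) = Mul(Rational(1, 3), q) (Function('l')(q) = Mul(Rational(-1, 3), Add(0, Mul(-1, q))) = Mul(Rational(-1, 3), Mul(-1, q)) = Mul(Rational(1, 3), q))
Function('g')(s) = Add(-8, s) (Function('g')(s) = Add(s, Mul(-1, 8)) = Add(s, -8) = Add(-8, s))
Function('Q')(D) = Add(Rational(-13, 3), D) (Function('Q')(D) = Add(Add(Mul(Rational(1, 3), 5), Add(-8, 2)), D) = Add(Add(Rational(5, 3), -6), D) = Add(Rational(-13, 3), D))
Add(Add(Function('Q')(137), 32542), -11356) = Add(Add(Add(Rational(-13, 3), 137), 32542), -11356) = Add(Add(Rational(398, 3), 32542), -11356) = Add(Rational(98024, 3), -11356) = Rational(63956, 3)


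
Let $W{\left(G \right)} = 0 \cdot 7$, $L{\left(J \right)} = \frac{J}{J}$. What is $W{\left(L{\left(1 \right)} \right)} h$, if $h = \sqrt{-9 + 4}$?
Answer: $0$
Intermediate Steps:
$h = i \sqrt{5}$ ($h = \sqrt{-5} = i \sqrt{5} \approx 2.2361 i$)
$L{\left(J \right)} = 1$
$W{\left(G \right)} = 0$
$W{\left(L{\left(1 \right)} \right)} h = 0 i \sqrt{5} = 0$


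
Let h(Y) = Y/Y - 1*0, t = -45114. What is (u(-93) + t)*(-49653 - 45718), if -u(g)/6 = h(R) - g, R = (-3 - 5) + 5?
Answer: 4356356538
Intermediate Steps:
R = -3 (R = -8 + 5 = -3)
h(Y) = 1 (h(Y) = 1 + 0 = 1)
u(g) = -6 + 6*g (u(g) = -6*(1 - g) = -6 + 6*g)
(u(-93) + t)*(-49653 - 45718) = ((-6 + 6*(-93)) - 45114)*(-49653 - 45718) = ((-6 - 558) - 45114)*(-95371) = (-564 - 45114)*(-95371) = -45678*(-95371) = 4356356538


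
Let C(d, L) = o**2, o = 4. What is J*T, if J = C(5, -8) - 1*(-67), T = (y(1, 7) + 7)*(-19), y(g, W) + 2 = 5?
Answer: -15770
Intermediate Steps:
y(g, W) = 3 (y(g, W) = -2 + 5 = 3)
C(d, L) = 16 (C(d, L) = 4**2 = 16)
T = -190 (T = (3 + 7)*(-19) = 10*(-19) = -190)
J = 83 (J = 16 - 1*(-67) = 16 + 67 = 83)
J*T = 83*(-190) = -15770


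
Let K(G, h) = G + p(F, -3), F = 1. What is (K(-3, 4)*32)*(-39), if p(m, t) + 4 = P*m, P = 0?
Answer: 8736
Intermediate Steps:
p(m, t) = -4 (p(m, t) = -4 + 0*m = -4 + 0 = -4)
K(G, h) = -4 + G (K(G, h) = G - 4 = -4 + G)
(K(-3, 4)*32)*(-39) = ((-4 - 3)*32)*(-39) = -7*32*(-39) = -224*(-39) = 8736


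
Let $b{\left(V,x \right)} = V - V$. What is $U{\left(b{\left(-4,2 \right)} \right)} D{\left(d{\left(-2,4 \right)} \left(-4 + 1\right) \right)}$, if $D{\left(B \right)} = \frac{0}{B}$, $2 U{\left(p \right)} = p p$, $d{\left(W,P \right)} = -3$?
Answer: $0$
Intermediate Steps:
$b{\left(V,x \right)} = 0$
$U{\left(p \right)} = \frac{p^{2}}{2}$ ($U{\left(p \right)} = \frac{p p}{2} = \frac{p^{2}}{2}$)
$D{\left(B \right)} = 0$
$U{\left(b{\left(-4,2 \right)} \right)} D{\left(d{\left(-2,4 \right)} \left(-4 + 1\right) \right)} = \frac{0^{2}}{2} \cdot 0 = \frac{1}{2} \cdot 0 \cdot 0 = 0 \cdot 0 = 0$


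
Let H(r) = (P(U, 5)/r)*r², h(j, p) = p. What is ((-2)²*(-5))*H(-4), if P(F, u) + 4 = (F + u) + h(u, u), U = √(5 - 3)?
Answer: 480 + 80*√2 ≈ 593.14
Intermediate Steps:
U = √2 ≈ 1.4142
P(F, u) = -4 + F + 2*u (P(F, u) = -4 + ((F + u) + u) = -4 + (F + 2*u) = -4 + F + 2*u)
H(r) = r*(6 + √2) (H(r) = ((-4 + √2 + 2*5)/r)*r² = ((-4 + √2 + 10)/r)*r² = ((6 + √2)/r)*r² = r*(6 + √2))
((-2)²*(-5))*H(-4) = ((-2)²*(-5))*(-4*(6 + √2)) = (4*(-5))*(-24 - 4*√2) = -20*(-24 - 4*√2) = 480 + 80*√2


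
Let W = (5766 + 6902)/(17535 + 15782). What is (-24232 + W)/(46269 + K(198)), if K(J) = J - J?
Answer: -89702764/171282697 ≈ -0.52371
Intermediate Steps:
K(J) = 0
W = 12668/33317 ≈ 0.38023
(-24232 + W)/(46269 + K(198)) = (-24232 + 12668/33317)/(46269 + 0) = -807324876/33317/46269 = -807324876/33317*1/46269 = -89702764/171282697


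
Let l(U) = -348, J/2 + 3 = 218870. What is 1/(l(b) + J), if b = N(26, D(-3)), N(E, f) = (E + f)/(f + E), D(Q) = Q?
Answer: 1/437386 ≈ 2.2863e-6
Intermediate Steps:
J = 437734 (J = -6 + 2*218870 = -6 + 437740 = 437734)
N(E, f) = 1 (N(E, f) = (E + f)/(E + f) = 1)
b = 1
1/(l(b) + J) = 1/(-348 + 437734) = 1/437386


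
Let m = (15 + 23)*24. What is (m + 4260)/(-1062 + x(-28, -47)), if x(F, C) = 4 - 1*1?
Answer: -1724/353 ≈ -4.8839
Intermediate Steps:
m = 912 (m = 38*24 = 912)
x(F, C) = 3 (x(F, C) = 4 - 1 = 3)
(m + 4260)/(-1062 + x(-28, -47)) = (912 + 4260)/(-1062 + 3) = 5172/(-1059) = 5172*(-1/1059) = -1724/353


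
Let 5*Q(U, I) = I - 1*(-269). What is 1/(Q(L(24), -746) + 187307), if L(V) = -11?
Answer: 5/936058 ≈ 5.3415e-6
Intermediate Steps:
Q(U, I) = 269/5 + I/5 (Q(U, I) = (I - 1*(-269))/5 = (I + 269)/5 = (269 + I)/5 = 269/5 + I/5)
1/(Q(L(24), -746) + 187307) = 1/((269/5 + (1/5)*(-746)) + 187307) = 1/((269/5 - 746/5) + 187307) = 1/(-477/5 + 187307) = 1/(936058/5) = 5/936058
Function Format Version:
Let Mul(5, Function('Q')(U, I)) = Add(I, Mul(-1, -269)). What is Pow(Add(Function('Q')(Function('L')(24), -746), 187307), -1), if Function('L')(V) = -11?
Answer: Rational(5, 936058) ≈ 5.3415e-6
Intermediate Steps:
Function('Q')(U, I) = Add(Rational(269, 5), Mul(Rational(1, 5), I)) (Function('Q')(U, I) = Mul(Rational(1, 5), Add(I, Mul(-1, -269))) = Mul(Rational(1, 5), Add(I, 269)) = Mul(Rational(1, 5), Add(269, I)) = Add(Rational(269, 5), Mul(Rational(1, 5), I)))
Pow(Add(Function('Q')(Function('L')(24), -746), 187307), -1) = Pow(Add(Add(Rational(269, 5), Mul(Rational(1, 5), -746)), 187307), -1) = Pow(Add(Add(Rational(269, 5), Rational(-746, 5)), 187307), -1) = Pow(Add(Rational(-477, 5), 187307), -1) = Pow(Rational(936058, 5), -1) = Rational(5, 936058)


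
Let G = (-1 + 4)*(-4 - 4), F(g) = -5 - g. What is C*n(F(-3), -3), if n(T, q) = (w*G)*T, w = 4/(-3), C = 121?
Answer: -7744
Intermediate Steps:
w = -4/3 (w = 4*(-1/3) = -4/3 ≈ -1.3333)
G = -24 (G = 3*(-8) = -24)
n(T, q) = 32*T (n(T, q) = (-4/3*(-24))*T = 32*T)
C*n(F(-3), -3) = 121*(32*(-5 - 1*(-3))) = 121*(32*(-5 + 3)) = 121*(32*(-2)) = 121*(-64) = -7744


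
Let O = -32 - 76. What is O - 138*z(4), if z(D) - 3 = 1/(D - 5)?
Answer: -384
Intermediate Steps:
O = -108
z(D) = 3 + 1/(-5 + D) (z(D) = 3 + 1/(D - 5) = 3 + 1/(-5 + D))
O - 138*z(4) = -108 - 138*(-14 + 3*4)/(-5 + 4) = -108 - 138*(-14 + 12)/(-1) = -108 - (-138)*(-2) = -108 - 138*2 = -108 - 276 = -384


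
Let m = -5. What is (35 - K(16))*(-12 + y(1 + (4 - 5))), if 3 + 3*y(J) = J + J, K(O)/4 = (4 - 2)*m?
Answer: -975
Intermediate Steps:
K(O) = -40 (K(O) = 4*((4 - 2)*(-5)) = 4*(2*(-5)) = 4*(-10) = -40)
y(J) = -1 + 2*J/3 (y(J) = -1 + (J + J)/3 = -1 + (2*J)/3 = -1 + 2*J/3)
(35 - K(16))*(-12 + y(1 + (4 - 5))) = (35 - 1*(-40))*(-12 + (-1 + 2*(1 + (4 - 5))/3)) = (35 + 40)*(-12 + (-1 + 2*(1 - 1)/3)) = 75*(-12 + (-1 + (2/3)*0)) = 75*(-12 + (-1 + 0)) = 75*(-12 - 1) = 75*(-13) = -975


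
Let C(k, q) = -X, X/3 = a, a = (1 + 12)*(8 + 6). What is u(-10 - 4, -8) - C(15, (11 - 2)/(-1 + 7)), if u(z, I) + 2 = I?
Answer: 536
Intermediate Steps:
a = 182 (a = 13*14 = 182)
u(z, I) = -2 + I
X = 546 (X = 3*182 = 546)
C(k, q) = -546 (C(k, q) = -1*546 = -546)
u(-10 - 4, -8) - C(15, (11 - 2)/(-1 + 7)) = (-2 - 8) - 1*(-546) = -10 + 546 = 536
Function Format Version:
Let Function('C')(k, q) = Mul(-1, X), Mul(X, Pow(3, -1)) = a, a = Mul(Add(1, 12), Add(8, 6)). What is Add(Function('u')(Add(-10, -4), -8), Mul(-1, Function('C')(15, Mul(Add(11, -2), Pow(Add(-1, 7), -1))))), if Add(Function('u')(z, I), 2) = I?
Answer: 536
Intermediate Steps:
a = 182 (a = Mul(13, 14) = 182)
Function('u')(z, I) = Add(-2, I)
X = 546 (X = Mul(3, 182) = 546)
Function('C')(k, q) = -546 (Function('C')(k, q) = Mul(-1, 546) = -546)
Add(Function('u')(Add(-10, -4), -8), Mul(-1, Function('C')(15, Mul(Add(11, -2), Pow(Add(-1, 7), -1))))) = Add(Add(-2, -8), Mul(-1, -546)) = Add(-10, 546) = 536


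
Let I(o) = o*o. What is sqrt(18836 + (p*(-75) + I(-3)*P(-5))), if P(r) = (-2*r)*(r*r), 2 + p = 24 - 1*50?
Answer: sqrt(23186) ≈ 152.27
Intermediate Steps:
p = -28 (p = -2 + (24 - 1*50) = -2 + (24 - 50) = -2 - 26 = -28)
P(r) = -2*r**3 (P(r) = (-2*r)*r**2 = -2*r**3)
I(o) = o**2
sqrt(18836 + (p*(-75) + I(-3)*P(-5))) = sqrt(18836 + (-28*(-75) + (-3)**2*(-2*(-5)**3))) = sqrt(18836 + (2100 + 9*(-2*(-125)))) = sqrt(18836 + (2100 + 9*250)) = sqrt(18836 + (2100 + 2250)) = sqrt(18836 + 4350) = sqrt(23186)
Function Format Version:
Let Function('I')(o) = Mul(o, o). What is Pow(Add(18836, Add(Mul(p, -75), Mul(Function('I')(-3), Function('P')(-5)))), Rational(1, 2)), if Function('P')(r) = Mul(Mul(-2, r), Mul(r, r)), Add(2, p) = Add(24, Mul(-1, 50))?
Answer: Pow(23186, Rational(1, 2)) ≈ 152.27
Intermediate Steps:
p = -28 (p = Add(-2, Add(24, Mul(-1, 50))) = Add(-2, Add(24, -50)) = Add(-2, -26) = -28)
Function('P')(r) = Mul(-2, Pow(r, 3)) (Function('P')(r) = Mul(Mul(-2, r), Pow(r, 2)) = Mul(-2, Pow(r, 3)))
Function('I')(o) = Pow(o, 2)
Pow(Add(18836, Add(Mul(p, -75), Mul(Function('I')(-3), Function('P')(-5)))), Rational(1, 2)) = Pow(Add(18836, Add(Mul(-28, -75), Mul(Pow(-3, 2), Mul(-2, Pow(-5, 3))))), Rational(1, 2)) = Pow(Add(18836, Add(2100, Mul(9, Mul(-2, -125)))), Rational(1, 2)) = Pow(Add(18836, Add(2100, Mul(9, 250))), Rational(1, 2)) = Pow(Add(18836, Add(2100, 2250)), Rational(1, 2)) = Pow(Add(18836, 4350), Rational(1, 2)) = Pow(23186, Rational(1, 2))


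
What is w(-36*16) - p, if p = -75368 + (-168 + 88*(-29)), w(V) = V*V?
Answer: 409864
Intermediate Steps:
w(V) = V²
p = -78088 (p = -75368 + (-168 - 2552) = -75368 - 2720 = -78088)
w(-36*16) - p = (-36*16)² - 1*(-78088) = (-576)² + 78088 = 331776 + 78088 = 409864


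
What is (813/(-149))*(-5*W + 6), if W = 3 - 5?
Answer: -13008/149 ≈ -87.302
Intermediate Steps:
W = -2
(813/(-149))*(-5*W + 6) = (813/(-149))*(-5*(-2) + 6) = (813*(-1/149))*(10 + 6) = -813/149*16 = -13008/149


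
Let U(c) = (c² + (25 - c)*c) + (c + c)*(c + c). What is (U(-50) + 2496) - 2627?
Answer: 8619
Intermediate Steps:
U(c) = 5*c² + c*(25 - c) (U(c) = (c² + c*(25 - c)) + (2*c)*(2*c) = (c² + c*(25 - c)) + 4*c² = 5*c² + c*(25 - c))
(U(-50) + 2496) - 2627 = (-50*(25 + 4*(-50)) + 2496) - 2627 = (-50*(25 - 200) + 2496) - 2627 = (-50*(-175) + 2496) - 2627 = (8750 + 2496) - 2627 = 11246 - 2627 = 8619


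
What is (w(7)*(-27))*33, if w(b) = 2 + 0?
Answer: -1782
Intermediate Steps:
w(b) = 2
(w(7)*(-27))*33 = (2*(-27))*33 = -54*33 = -1782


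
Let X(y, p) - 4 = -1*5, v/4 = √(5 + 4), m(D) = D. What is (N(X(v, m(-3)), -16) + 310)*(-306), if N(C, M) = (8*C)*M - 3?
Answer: -133110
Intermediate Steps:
v = 12 (v = 4*√(5 + 4) = 4*√9 = 4*3 = 12)
X(y, p) = -1 (X(y, p) = 4 - 1*5 = 4 - 5 = -1)
N(C, M) = -3 + 8*C*M (N(C, M) = 8*C*M - 3 = -3 + 8*C*M)
(N(X(v, m(-3)), -16) + 310)*(-306) = ((-3 + 8*(-1)*(-16)) + 310)*(-306) = ((-3 + 128) + 310)*(-306) = (125 + 310)*(-306) = 435*(-306) = -133110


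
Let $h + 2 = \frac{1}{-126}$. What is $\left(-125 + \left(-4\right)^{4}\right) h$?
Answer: $- \frac{33143}{126} \approx -263.04$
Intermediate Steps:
$h = - \frac{253}{126}$ ($h = -2 + \frac{1}{-126} = -2 - \frac{1}{126} = - \frac{253}{126} \approx -2.0079$)
$\left(-125 + \left(-4\right)^{4}\right) h = \left(-125 + \left(-4\right)^{4}\right) \left(- \frac{253}{126}\right) = \left(-125 + 256\right) \left(- \frac{253}{126}\right) = 131 \left(- \frac{253}{126}\right) = - \frac{33143}{126}$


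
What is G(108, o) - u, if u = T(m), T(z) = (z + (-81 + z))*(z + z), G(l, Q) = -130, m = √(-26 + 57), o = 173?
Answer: -254 + 162*√31 ≈ 647.98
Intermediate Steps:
m = √31 ≈ 5.5678
T(z) = 2*z*(-81 + 2*z) (T(z) = (-81 + 2*z)*(2*z) = 2*z*(-81 + 2*z))
u = 2*√31*(-81 + 2*√31) ≈ -777.98
G(108, o) - u = -130 - (124 - 162*√31) = -130 + (-124 + 162*√31) = -254 + 162*√31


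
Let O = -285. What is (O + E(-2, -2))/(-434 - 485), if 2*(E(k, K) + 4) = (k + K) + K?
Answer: 292/919 ≈ 0.31774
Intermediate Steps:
E(k, K) = -4 + K + k/2 (E(k, K) = -4 + ((k + K) + K)/2 = -4 + ((K + k) + K)/2 = -4 + (k + 2*K)/2 = -4 + (K + k/2) = -4 + K + k/2)
(O + E(-2, -2))/(-434 - 485) = (-285 + (-4 - 2 + (1/2)*(-2)))/(-434 - 485) = (-285 + (-4 - 2 - 1))/(-919) = (-285 - 7)*(-1/919) = -292*(-1/919) = 292/919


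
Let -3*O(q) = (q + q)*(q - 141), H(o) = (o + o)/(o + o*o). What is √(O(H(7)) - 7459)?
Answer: I*√1070718/12 ≈ 86.23*I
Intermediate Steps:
H(o) = 2*o/(o + o²) (H(o) = (2*o)/(o + o²) = 2*o/(o + o²))
O(q) = -2*q*(-141 + q)/3 (O(q) = -(q + q)*(q - 141)/3 = -2*q*(-141 + q)/3)
√(O(H(7)) - 7459) = √(2*(2/(1 + 7))*(141 - 2/(1 + 7))/3 - 7459) = √(2*(2/8)*(141 - 2/8)/3 - 7459) = √(2*(2*(⅛))*(141 - 2/8)/3 - 7459) = √((⅔)*(¼)*(141 - 1*¼) - 7459) = √((⅔)*(¼)*(141 - ¼) - 7459) = √((⅔)*(¼)*(563/4) - 7459) = √(563/24 - 7459) = √(-178453/24) = I*√1070718/12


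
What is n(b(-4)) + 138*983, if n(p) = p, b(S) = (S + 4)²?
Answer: 135654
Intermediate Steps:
b(S) = (4 + S)²
n(b(-4)) + 138*983 = (4 - 4)² + 138*983 = 0² + 135654 = 0 + 135654 = 135654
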